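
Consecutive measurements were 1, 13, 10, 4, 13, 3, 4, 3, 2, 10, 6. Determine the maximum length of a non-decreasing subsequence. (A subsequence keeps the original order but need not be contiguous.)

4

Track the smallest tail for each achievable length (allowing ties):
1 → extends → [1]
13 → extends → [1, 13]
10 → replaces 13 → [1, 10]
4 → replaces 10 → [1, 4]
13 → extends → [1, 4, 13]
3 → replaces 4 → [1, 3, 13]
4 → replaces 13 → [1, 3, 4]
3 → replaces 4 → [1, 3, 3]
2 → replaces 3 → [1, 2, 3]
10 → extends → [1, 2, 3, 10]
6 → replaces 10 → [1, 2, 3, 6]
Four tails, so the longest non-decreasing subsequence has length 4 (e.g. 1, 4, 4, 10).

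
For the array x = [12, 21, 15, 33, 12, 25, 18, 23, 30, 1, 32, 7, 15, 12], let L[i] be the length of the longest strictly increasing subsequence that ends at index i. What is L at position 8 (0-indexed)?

dp[i] = 1 + max{dp[j] : j<i, x[j]<x[i]} (or 1 if no such j):
i:      0  1  2  3  4  5  6  7  8  9 10 11 12 13
x[i]:  12 21 15 33 12 25 18 23 30  1 32  7 15 12
dp:     1  2  2  3  1  3  3  4  5  1  6  2  3  3
At index 8 the value is 5.

5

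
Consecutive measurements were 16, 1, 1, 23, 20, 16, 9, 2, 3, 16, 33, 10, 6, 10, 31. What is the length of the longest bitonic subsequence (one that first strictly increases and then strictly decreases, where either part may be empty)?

7

inc[i] = longest strictly increasing subsequence ending at i; dec[i] = longest strictly decreasing subsequence starting at i:
i:      1  2  3  4  5  6  7  8  9 10 11 12 13 14 15
a[i]:  16  1  1 23 20 16  9  2  3 16 33 10  6 10 31
inc:    1  1  1  2  2  2  2  2  3  4  5  4  4  5  6
dec:    3  1  1  5  4  3  2  1  1  3  3  2  1  1  1
Best peak at i=11 (value 33): inc=5, dec=3, length 5+3−1 = 7.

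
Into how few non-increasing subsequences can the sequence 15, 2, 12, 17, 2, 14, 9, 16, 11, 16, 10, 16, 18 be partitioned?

Place each on the leftmost legal pile:
15 → new pile 1 (tops now [15])
2 → pile 1 (tops now [2])
12 → new pile 2 (tops now [2, 12])
17 → new pile 3 (tops now [2, 12, 17])
2 → pile 1 (tops now [2, 12, 17])
14 → pile 3 (tops now [2, 12, 14])
9 → pile 2 (tops now [2, 9, 14])
16 → new pile 4 (tops now [2, 9, 14, 16])
11 → pile 3 (tops now [2, 9, 11, 16])
16 → pile 4 (tops now [2, 9, 11, 16])
10 → pile 3 (tops now [2, 9, 10, 16])
16 → pile 4 (tops now [2, 9, 10, 16])
18 → new pile 5 (tops now [2, 9, 10, 16, 18])
Five piles.

5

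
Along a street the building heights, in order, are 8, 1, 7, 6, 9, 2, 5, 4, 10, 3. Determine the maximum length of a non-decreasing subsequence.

Track the smallest tail for each achievable length (allowing ties):
8 → extends → [8]
1 → replaces 8 → [1]
7 → extends → [1, 7]
6 → replaces 7 → [1, 6]
9 → extends → [1, 6, 9]
2 → replaces 6 → [1, 2, 9]
5 → replaces 9 → [1, 2, 5]
4 → replaces 5 → [1, 2, 4]
10 → extends → [1, 2, 4, 10]
3 → replaces 4 → [1, 2, 3, 10]
Four tails, so the longest non-decreasing subsequence has length 4 (e.g. 1, 7, 9, 10).

4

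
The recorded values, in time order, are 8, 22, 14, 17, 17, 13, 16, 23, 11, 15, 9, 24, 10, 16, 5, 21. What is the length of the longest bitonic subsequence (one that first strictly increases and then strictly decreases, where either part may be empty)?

7

inc[i] = longest strictly increasing subsequence ending at i; dec[i] = longest strictly decreasing subsequence starting at i:
i:      1  2  3  4  5  6  7  8  9 10 11 12 13 14 15 16
a[i]:   8 22 14 17 17 13 16 23 11 15  9 24 10 16  5 21
inc:    1  2  2  3  3  2  3  4  2  3  2  5  3  4  1  5
dec:    2  6  5  5  5  4  4  4  3  3  2  3  2  2  1  1
Best peak at i=2 (value 22): inc=2, dec=6, length 2+6−1 = 7.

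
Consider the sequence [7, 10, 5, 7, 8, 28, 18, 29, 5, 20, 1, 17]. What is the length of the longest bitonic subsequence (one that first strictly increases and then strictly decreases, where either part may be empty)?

7

inc[i] = longest strictly increasing subsequence ending at i; dec[i] = longest strictly decreasing subsequence starting at i:
i:      1  2  3  4  5  6  7  8  9 10 11 12
a[i]:   7 10  5  7  8 28 18 29  5 20  1 17
inc:    1  2  1  2  3  4  4  5  1  5  1  4
dec:    3  4  2  3  3  4  3  3  2  2  1  1
Best peak at i=6 (value 28): inc=4, dec=4, length 4+4−1 = 7.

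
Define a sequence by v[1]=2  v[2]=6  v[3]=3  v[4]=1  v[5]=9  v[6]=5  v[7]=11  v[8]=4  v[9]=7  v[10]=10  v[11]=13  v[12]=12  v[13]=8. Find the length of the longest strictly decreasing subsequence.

Negate each value so 'decreasing' becomes 'increasing', then run patience tails on the negated sequence:
-2 → extends → [-2]
-6 → replaces -2 → [-6]
-3 → extends → [-6, -3]
-1 → extends → [-6, -3, -1]
-9 → replaces -6 → [-9, -3, -1]
-5 → replaces -3 → [-9, -5, -1]
-11 → replaces -9 → [-11, -5, -1]
-4 → replaces -1 → [-11, -5, -4]
-7 → replaces -5 → [-11, -7, -4]
-10 → replaces -7 → [-11, -10, -4]
-13 → replaces -11 → [-13, -10, -4]
-12 → replaces -10 → [-13, -12, -4]
-8 → replaces -4 → [-13, -12, -8]
Three tails, so the longest strictly decreasing subsequence of the original has length 3.

3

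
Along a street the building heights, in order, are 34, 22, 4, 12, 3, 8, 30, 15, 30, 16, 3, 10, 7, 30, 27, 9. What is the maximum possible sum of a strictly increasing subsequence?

Let S[i] be the best sum of a strictly increasing subsequence ending at i:
i:      1  2  3  4  5  6  7  8  9 10 11 12 13 14 15 16
a[i]:  34 22  4 12  3  8 30 15 30 16  3 10  7 30 27  9
S:     34 22  4 16  3 12 52 31 61 47  3 22 11 77 74 21
Maximum is 77 (e.g. 4 + 12 + 15 + 16 + 30).

77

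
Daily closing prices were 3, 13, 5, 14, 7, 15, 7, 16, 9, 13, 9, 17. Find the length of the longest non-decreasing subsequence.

Track the smallest tail for each achievable length (allowing ties):
3 → extends → [3]
13 → extends → [3, 13]
5 → replaces 13 → [3, 5]
14 → extends → [3, 5, 14]
7 → replaces 14 → [3, 5, 7]
15 → extends → [3, 5, 7, 15]
7 → replaces 15 → [3, 5, 7, 7]
16 → extends → [3, 5, 7, 7, 16]
9 → replaces 16 → [3, 5, 7, 7, 9]
13 → extends → [3, 5, 7, 7, 9, 13]
9 → replaces 13 → [3, 5, 7, 7, 9, 9]
17 → extends → [3, 5, 7, 7, 9, 9, 17]
Seven tails, so the longest non-decreasing subsequence has length 7 (e.g. 3, 5, 7, 7, 9, 13, 17).

7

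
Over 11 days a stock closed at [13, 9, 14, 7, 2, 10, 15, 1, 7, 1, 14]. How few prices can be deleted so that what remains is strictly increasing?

8

Fewest deletions = n − (longest strictly increasing subsequence).
Patience tails:
13 → extends → [13]
9 → replaces 13 → [9]
14 → extends → [9, 14]
7 → replaces 9 → [7, 14]
2 → replaces 7 → [2, 14]
10 → replaces 14 → [2, 10]
15 → extends → [2, 10, 15]
1 → replaces 2 → [1, 10, 15]
7 → replaces 10 → [1, 7, 15]
1 → already a tail → [1, 7, 15]
14 → replaces 15 → [1, 7, 14]
Longest strictly increasing subsequence has length 3, so deletions = 11 − 3 = 8.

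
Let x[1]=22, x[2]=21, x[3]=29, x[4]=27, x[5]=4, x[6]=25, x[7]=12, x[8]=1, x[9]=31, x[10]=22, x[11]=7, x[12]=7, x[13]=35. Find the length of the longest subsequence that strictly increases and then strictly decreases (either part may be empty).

inc[i] = longest strictly increasing subsequence ending at i; dec[i] = longest strictly decreasing subsequence starting at i:
i:      1  2  3  4  5  6  7  8  9 10 11 12 13
x[i]:  22 21 29 27  4 25 12  1 31 22  7  7 35
inc:    1  1  2  2  1  2  2  1  3  3  2  2  4
dec:    4  3  5  4  2  3  2  1  3  2  1  1  1
Best peak at i=3 (value 29): inc=2, dec=5, length 2+5−1 = 6.

6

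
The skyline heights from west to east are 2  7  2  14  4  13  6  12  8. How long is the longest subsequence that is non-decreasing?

5

Track the smallest tail for each achievable length (allowing ties):
2 → extends → [2]
7 → extends → [2, 7]
2 → replaces 7 → [2, 2]
14 → extends → [2, 2, 14]
4 → replaces 14 → [2, 2, 4]
13 → extends → [2, 2, 4, 13]
6 → replaces 13 → [2, 2, 4, 6]
12 → extends → [2, 2, 4, 6, 12]
8 → replaces 12 → [2, 2, 4, 6, 8]
Five tails, so the longest non-decreasing subsequence has length 5 (e.g. 2, 2, 4, 6, 12).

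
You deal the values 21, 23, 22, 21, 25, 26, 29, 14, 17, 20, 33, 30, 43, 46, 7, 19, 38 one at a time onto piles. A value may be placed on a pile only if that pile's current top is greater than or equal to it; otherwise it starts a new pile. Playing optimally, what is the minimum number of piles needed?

The minimum number of non-increasing subsequences covering a sequence equals the length of its longest strictly increasing subsequence.
LIS length is 8 (e.g. 21, 23, 25, 26, 29, 33, 43, 46), so 8 piles are needed.

8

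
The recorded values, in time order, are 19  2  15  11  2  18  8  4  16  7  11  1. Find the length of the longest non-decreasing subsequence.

5

Track the smallest tail for each achievable length (allowing ties):
19 → extends → [19]
2 → replaces 19 → [2]
15 → extends → [2, 15]
11 → replaces 15 → [2, 11]
2 → replaces 11 → [2, 2]
18 → extends → [2, 2, 18]
8 → replaces 18 → [2, 2, 8]
4 → replaces 8 → [2, 2, 4]
16 → extends → [2, 2, 4, 16]
7 → replaces 16 → [2, 2, 4, 7]
11 → extends → [2, 2, 4, 7, 11]
1 → replaces 2 → [1, 2, 4, 7, 11]
Five tails, so the longest non-decreasing subsequence has length 5 (e.g. 2, 2, 4, 7, 11).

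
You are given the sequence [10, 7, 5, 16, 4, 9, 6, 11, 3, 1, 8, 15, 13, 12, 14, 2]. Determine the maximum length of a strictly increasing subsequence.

5

Let dp[i] be the length of the longest such subsequence ending at index i:
i:      1  2  3  4  5  6  7  8  9 10 11 12 13 14 15 16
a[i]:  10  7  5 16  4  9  6 11  3  1  8 15 13 12 14  2
dp:     1  1  1  2  1  2  2  3  1  1  3  4  4  4  5  2
Maximum dp value is 5.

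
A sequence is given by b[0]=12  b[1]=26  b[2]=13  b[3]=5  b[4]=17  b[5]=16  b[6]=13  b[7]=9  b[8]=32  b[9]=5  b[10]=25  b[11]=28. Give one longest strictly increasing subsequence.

Patience tails give the LIS length; then backtrack through the dp parents:
12 → extends → [12]
26 → extends → [12, 26]
13 → replaces 26 → [12, 13]
5 → replaces 12 → [5, 13]
17 → extends → [5, 13, 17]
16 → replaces 17 → [5, 13, 16]
13 → already a tail → [5, 13, 16]
9 → replaces 13 → [5, 9, 16]
32 → extends → [5, 9, 16, 32]
5 → already a tail → [5, 9, 16, 32]
25 → replaces 32 → [5, 9, 16, 25]
28 → extends → [5, 9, 16, 25, 28]
Length 5; one witness is 12, 13, 17, 25, 28.

12, 13, 17, 25, 28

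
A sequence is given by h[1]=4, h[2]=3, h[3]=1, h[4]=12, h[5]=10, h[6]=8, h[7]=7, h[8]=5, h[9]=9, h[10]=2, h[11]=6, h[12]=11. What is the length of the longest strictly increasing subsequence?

Track the smallest tail for each achievable length (strict):
4 → extends → [4]
3 → replaces 4 → [3]
1 → replaces 3 → [1]
12 → extends → [1, 12]
10 → replaces 12 → [1, 10]
8 → replaces 10 → [1, 8]
7 → replaces 8 → [1, 7]
5 → replaces 7 → [1, 5]
9 → extends → [1, 5, 9]
2 → replaces 5 → [1, 2, 9]
6 → replaces 9 → [1, 2, 6]
11 → extends → [1, 2, 6, 11]
Four tails, so the longest strictly increasing subsequence has length 4 (e.g. 4, 8, 9, 11).

4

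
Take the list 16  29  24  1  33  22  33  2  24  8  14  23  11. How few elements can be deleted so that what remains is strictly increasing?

Fewest deletions = n − (longest strictly increasing subsequence).
i:      1  2  3  4  5  6  7  8  9 10 11 12 13
a[i]:  16 29 24  1 33 22 33  2 24  8 14 23 11
dp:     1  2  2  1  3  2  3  2  3  3  4  5  4
max dp = 5, so deletions = 13 − 5 = 8.

8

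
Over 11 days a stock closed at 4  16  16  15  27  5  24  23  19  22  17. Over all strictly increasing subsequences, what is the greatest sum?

Let S[i] be the best sum of a strictly increasing subsequence ending at i:
i:      1  2  3  4  5  6  7  8  9 10 11
a[i]:   4 16 16 15 27  5 24 23 19 22 17
S:      4 20 20 19 47  9 44 43 39 61 37
Maximum is 61 (e.g. 4 + 16 + 19 + 22).

61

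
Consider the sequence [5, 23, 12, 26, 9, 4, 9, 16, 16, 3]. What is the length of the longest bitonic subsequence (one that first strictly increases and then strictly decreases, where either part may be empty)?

6

inc[i] = longest strictly increasing subsequence ending at i; dec[i] = longest strictly decreasing subsequence starting at i:
i:      1  2  3  4  5  6  7  8  9 10
a[i]:   5 23 12 26  9  4  9 16 16  3
inc:    1  2  2  3  2  1  2  3  3  1
dec:    3  5  4  4  3  2  2  2  2  1
Best peak at i=2 (value 23): inc=2, dec=5, length 2+5−1 = 6.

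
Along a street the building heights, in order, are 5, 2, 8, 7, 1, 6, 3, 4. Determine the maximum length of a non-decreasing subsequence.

Let dp[i] be the length of the longest such subsequence ending at index i:
i:     1 2 3 4 5 6 7 8
a[i]:  5 2 8 7 1 6 3 4
dp:    1 1 2 2 1 2 2 3
Maximum dp value is 3.

3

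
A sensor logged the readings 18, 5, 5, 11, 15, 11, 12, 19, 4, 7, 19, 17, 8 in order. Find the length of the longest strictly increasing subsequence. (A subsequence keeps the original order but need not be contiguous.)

4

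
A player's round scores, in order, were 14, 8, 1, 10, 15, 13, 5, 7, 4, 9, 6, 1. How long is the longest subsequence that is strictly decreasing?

5

Let dp[i] be the longest strictly decreasing subsequence ending at i:
i:      1  2  3  4  5  6  7  8  9 10 11 12
a[i]:  14  8  1 10 15 13  5  7  4  9  6  1
dp:     1  2  3  2  1  2  3  3  4  3  4  5
Maximum is 5.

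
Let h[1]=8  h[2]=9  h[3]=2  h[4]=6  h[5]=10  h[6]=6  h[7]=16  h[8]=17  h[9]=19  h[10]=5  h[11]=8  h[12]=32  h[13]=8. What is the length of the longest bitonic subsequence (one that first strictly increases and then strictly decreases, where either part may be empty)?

8

inc[i] = longest strictly increasing subsequence ending at i; dec[i] = longest strictly decreasing subsequence starting at i:
i:      1  2  3  4  5  6  7  8  9 10 11 12 13
h[i]:   8  9  2  6 10  6 16 17 19  5  8 32  8
inc:    1  2  1  2  3  2  4  5  6  2  3  7  3
dec:    3  3  1  2  3  2  2  2  2  1  1  2  1
Best peak at i=12 (value 32): inc=7, dec=2, length 7+2−1 = 8.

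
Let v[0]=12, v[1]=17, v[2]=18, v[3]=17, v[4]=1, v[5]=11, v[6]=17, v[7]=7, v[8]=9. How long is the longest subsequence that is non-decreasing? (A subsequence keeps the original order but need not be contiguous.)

4

Let dp[i] be the length of the longest such subsequence ending at index i:
i:      0  1  2  3  4  5  6  7  8
v[i]:  12 17 18 17  1 11 17  7  9
dp:     1  2  3  3  1  2  4  2  3
Maximum dp value is 4.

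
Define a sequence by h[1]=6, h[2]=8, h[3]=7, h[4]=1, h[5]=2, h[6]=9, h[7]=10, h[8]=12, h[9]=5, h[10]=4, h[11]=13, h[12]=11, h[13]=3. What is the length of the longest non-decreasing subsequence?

6

Track the smallest tail for each achievable length (allowing ties):
6 → extends → [6]
8 → extends → [6, 8]
7 → replaces 8 → [6, 7]
1 → replaces 6 → [1, 7]
2 → replaces 7 → [1, 2]
9 → extends → [1, 2, 9]
10 → extends → [1, 2, 9, 10]
12 → extends → [1, 2, 9, 10, 12]
5 → replaces 9 → [1, 2, 5, 10, 12]
4 → replaces 5 → [1, 2, 4, 10, 12]
13 → extends → [1, 2, 4, 10, 12, 13]
11 → replaces 12 → [1, 2, 4, 10, 11, 13]
3 → replaces 4 → [1, 2, 3, 10, 11, 13]
Six tails, so the longest non-decreasing subsequence has length 6 (e.g. 6, 8, 9, 10, 12, 13).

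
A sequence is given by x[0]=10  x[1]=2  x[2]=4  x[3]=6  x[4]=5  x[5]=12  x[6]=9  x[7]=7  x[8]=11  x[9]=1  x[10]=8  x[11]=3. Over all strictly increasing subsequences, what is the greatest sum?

Let S[i] be the best sum of a strictly increasing subsequence ending at i:
i:      0  1  2  3  4  5  6  7  8  9 10 11
x[i]:  10  2  4  6  5 12  9  7 11  1  8  3
S:     10  2  6 12 11 24 21 19 32  1 27  5
Maximum is 32 (e.g. 2 + 4 + 6 + 9 + 11).

32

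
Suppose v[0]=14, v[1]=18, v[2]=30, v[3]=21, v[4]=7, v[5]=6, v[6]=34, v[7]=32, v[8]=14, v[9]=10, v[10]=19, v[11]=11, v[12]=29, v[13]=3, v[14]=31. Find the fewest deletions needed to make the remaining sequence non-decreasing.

Fewest deletions = n − (longest non-decreasing subsequence).
Patience tails:
14 → extends → [14]
18 → extends → [14, 18]
30 → extends → [14, 18, 30]
21 → replaces 30 → [14, 18, 21]
7 → replaces 14 → [7, 18, 21]
6 → replaces 7 → [6, 18, 21]
34 → extends → [6, 18, 21, 34]
32 → replaces 34 → [6, 18, 21, 32]
14 → replaces 18 → [6, 14, 21, 32]
10 → replaces 14 → [6, 10, 21, 32]
19 → replaces 21 → [6, 10, 19, 32]
11 → replaces 19 → [6, 10, 11, 32]
29 → replaces 32 → [6, 10, 11, 29]
3 → replaces 6 → [3, 10, 11, 29]
31 → extends → [3, 10, 11, 29, 31]
Longest non-decreasing subsequence has length 5, so deletions = 15 − 5 = 10.

10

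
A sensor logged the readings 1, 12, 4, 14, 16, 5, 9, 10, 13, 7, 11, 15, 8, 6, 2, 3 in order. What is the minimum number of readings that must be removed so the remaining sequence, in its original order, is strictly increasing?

9

Fewest deletions = n − (longest strictly increasing subsequence).
i:      1  2  3  4  5  6  7  8  9 10 11 12 13 14 15 16
a[i]:   1 12  4 14 16  5  9 10 13  7 11 15  8  6  2  3
dp:     1  2  2  3  4  3  4  5  6  4  6  7  5  4  2  3
max dp = 7, so deletions = 16 − 7 = 9.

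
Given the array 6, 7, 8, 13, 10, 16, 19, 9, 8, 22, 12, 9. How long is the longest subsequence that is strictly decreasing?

4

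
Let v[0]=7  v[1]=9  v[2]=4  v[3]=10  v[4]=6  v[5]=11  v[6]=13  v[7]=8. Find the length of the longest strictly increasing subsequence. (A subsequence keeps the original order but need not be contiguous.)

5

Track the smallest tail for each achievable length (strict):
7 → extends → [7]
9 → extends → [7, 9]
4 → replaces 7 → [4, 9]
10 → extends → [4, 9, 10]
6 → replaces 9 → [4, 6, 10]
11 → extends → [4, 6, 10, 11]
13 → extends → [4, 6, 10, 11, 13]
8 → replaces 10 → [4, 6, 8, 11, 13]
Five tails, so the longest strictly increasing subsequence has length 5 (e.g. 7, 9, 10, 11, 13).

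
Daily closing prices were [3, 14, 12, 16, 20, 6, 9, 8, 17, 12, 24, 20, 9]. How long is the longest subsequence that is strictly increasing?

Track the smallest tail for each achievable length (strict):
3 → extends → [3]
14 → extends → [3, 14]
12 → replaces 14 → [3, 12]
16 → extends → [3, 12, 16]
20 → extends → [3, 12, 16, 20]
6 → replaces 12 → [3, 6, 16, 20]
9 → replaces 16 → [3, 6, 9, 20]
8 → replaces 9 → [3, 6, 8, 20]
17 → replaces 20 → [3, 6, 8, 17]
12 → replaces 17 → [3, 6, 8, 12]
24 → extends → [3, 6, 8, 12, 24]
20 → replaces 24 → [3, 6, 8, 12, 20]
9 → replaces 12 → [3, 6, 8, 9, 20]
Five tails, so the longest strictly increasing subsequence has length 5 (e.g. 3, 14, 16, 20, 24).

5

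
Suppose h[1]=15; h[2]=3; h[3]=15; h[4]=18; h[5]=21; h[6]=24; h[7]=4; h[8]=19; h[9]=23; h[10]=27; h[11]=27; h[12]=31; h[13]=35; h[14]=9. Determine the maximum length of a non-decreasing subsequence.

Let dp[i] be the length of the longest such subsequence ending at index i:
i:      1  2  3  4  5  6  7  8  9 10 11 12 13 14
h[i]:  15  3 15 18 21 24  4 19 23 27 27 31 35  9
dp:     1  1  2  3  4  5  2  4  5  6  7  8  9  3
Maximum dp value is 9.

9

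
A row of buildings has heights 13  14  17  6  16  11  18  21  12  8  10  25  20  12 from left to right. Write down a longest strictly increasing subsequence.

13, 14, 17, 18, 21, 25

Patience tails give the LIS length; then backtrack through the dp parents:
13 → extends → [13]
14 → extends → [13, 14]
17 → extends → [13, 14, 17]
6 → replaces 13 → [6, 14, 17]
16 → replaces 17 → [6, 14, 16]
11 → replaces 14 → [6, 11, 16]
18 → extends → [6, 11, 16, 18]
21 → extends → [6, 11, 16, 18, 21]
12 → replaces 16 → [6, 11, 12, 18, 21]
8 → replaces 11 → [6, 8, 12, 18, 21]
10 → replaces 12 → [6, 8, 10, 18, 21]
25 → extends → [6, 8, 10, 18, 21, 25]
20 → replaces 21 → [6, 8, 10, 18, 20, 25]
12 → replaces 18 → [6, 8, 10, 12, 20, 25]
Length 6; one witness is 13, 14, 17, 18, 21, 25.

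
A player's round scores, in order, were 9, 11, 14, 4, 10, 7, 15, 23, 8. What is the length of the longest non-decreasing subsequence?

Let dp[i] be the length of the longest such subsequence ending at index i:
i:      1  2  3  4  5  6  7  8  9
a[i]:   9 11 14  4 10  7 15 23  8
dp:     1  2  3  1  2  2  4  5  3
Maximum dp value is 5.

5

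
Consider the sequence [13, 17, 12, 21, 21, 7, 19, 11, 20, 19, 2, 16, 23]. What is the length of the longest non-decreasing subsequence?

5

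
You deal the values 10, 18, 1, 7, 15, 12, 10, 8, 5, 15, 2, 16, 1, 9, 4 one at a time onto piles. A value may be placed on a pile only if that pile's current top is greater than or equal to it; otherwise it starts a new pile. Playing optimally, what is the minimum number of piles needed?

The minimum number of non-increasing subsequences covering a sequence equals the length of its longest strictly increasing subsequence.
LIS length is 5 (e.g. 1, 7, 12, 15, 16), so 5 piles are needed.

5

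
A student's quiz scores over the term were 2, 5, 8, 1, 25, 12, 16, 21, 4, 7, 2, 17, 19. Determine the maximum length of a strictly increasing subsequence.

Let dp[i] be the length of the longest such subsequence ending at index i:
i:      1  2  3  4  5  6  7  8  9 10 11 12 13
a[i]:   2  5  8  1 25 12 16 21  4  7  2 17 19
dp:     1  2  3  1  4  4  5  6  2  3  2  6  7
Maximum dp value is 7.

7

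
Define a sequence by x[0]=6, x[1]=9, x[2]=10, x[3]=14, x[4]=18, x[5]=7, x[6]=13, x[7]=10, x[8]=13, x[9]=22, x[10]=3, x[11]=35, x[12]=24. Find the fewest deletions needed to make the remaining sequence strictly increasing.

6

Fewest deletions = n − (longest strictly increasing subsequence).
Patience tails:
6 → extends → [6]
9 → extends → [6, 9]
10 → extends → [6, 9, 10]
14 → extends → [6, 9, 10, 14]
18 → extends → [6, 9, 10, 14, 18]
7 → replaces 9 → [6, 7, 10, 14, 18]
13 → replaces 14 → [6, 7, 10, 13, 18]
10 → already a tail → [6, 7, 10, 13, 18]
13 → already a tail → [6, 7, 10, 13, 18]
22 → extends → [6, 7, 10, 13, 18, 22]
3 → replaces 6 → [3, 7, 10, 13, 18, 22]
35 → extends → [3, 7, 10, 13, 18, 22, 35]
24 → replaces 35 → [3, 7, 10, 13, 18, 22, 24]
Longest strictly increasing subsequence has length 7, so deletions = 13 − 7 = 6.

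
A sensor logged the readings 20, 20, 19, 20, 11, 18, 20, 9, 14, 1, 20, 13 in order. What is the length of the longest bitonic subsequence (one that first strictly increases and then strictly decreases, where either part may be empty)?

5

inc[i] = longest strictly increasing subsequence ending at i; dec[i] = longest strictly decreasing subsequence starting at i:
i:      1  2  3  4  5  6  7  8  9 10 11 12
a[i]:  20 20 19 20 11 18 20  9 14  1 20 13
inc:    1  1  1  2  1  2  3  1  2  1  3  2
dec:    5  5  4  4  3  3  3  2  2  1  2  1
Best peak at i=1 (value 20): inc=1, dec=5, length 1+5−1 = 5.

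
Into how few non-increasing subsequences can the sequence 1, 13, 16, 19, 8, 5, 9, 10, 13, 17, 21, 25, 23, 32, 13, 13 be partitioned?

9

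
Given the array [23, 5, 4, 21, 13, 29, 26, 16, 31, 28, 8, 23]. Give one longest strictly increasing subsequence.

5, 21, 29, 31

Patience tails give the LIS length; then backtrack through the dp parents:
23 → extends → [23]
5 → replaces 23 → [5]
4 → replaces 5 → [4]
21 → extends → [4, 21]
13 → replaces 21 → [4, 13]
29 → extends → [4, 13, 29]
26 → replaces 29 → [4, 13, 26]
16 → replaces 26 → [4, 13, 16]
31 → extends → [4, 13, 16, 31]
28 → replaces 31 → [4, 13, 16, 28]
8 → replaces 13 → [4, 8, 16, 28]
23 → replaces 28 → [4, 8, 16, 23]
Length 4; one witness is 5, 21, 29, 31.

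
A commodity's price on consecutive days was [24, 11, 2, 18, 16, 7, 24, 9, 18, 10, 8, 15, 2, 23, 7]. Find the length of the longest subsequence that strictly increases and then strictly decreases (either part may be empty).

inc[i] = longest strictly increasing subsequence ending at i; dec[i] = longest strictly decreasing subsequence starting at i:
i:      1  2  3  4  5  6  7  8  9 10 11 12 13 14 15
a[i]:  24 11  2 18 16  7 24  9 18 10  8 15  2 23  7
inc:    1  1  1  2  2  2  3  3  4  4  3  5  1  6  2
dec:    6  4  1  5  4  2  5  3  4  3  2  2  1  2  1
Best peak at i=7 (value 24): inc=3, dec=5, length 3+5−1 = 7.

7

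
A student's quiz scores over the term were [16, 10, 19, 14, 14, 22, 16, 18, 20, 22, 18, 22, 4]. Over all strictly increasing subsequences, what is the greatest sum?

Let S[i] be the best sum of a strictly increasing subsequence ending at i:
i:       1   2   3   4   5   6   7   8   9  10  11  12  13
a[i]:   16  10  19  14  14  22  16  18  20  22  18  22   4
S:      16  10  35  24  24  57  40  58  78 100  58 100   4
Maximum is 100 (e.g. 10 + 14 + 16 + 18 + 20 + 22).

100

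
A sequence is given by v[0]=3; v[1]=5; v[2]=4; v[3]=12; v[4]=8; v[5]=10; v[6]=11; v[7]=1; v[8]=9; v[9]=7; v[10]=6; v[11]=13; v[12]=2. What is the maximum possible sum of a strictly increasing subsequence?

Let S[i] be the best sum of a strictly increasing subsequence ending at i:
i:      0  1  2  3  4  5  6  7  8  9 10 11 12
v[i]:   3  5  4 12  8 10 11  1  9  7  6 13  2
S:      3  8  7 20 16 26 37  1 25 15 14 50  3
Maximum is 50 (e.g. 3 + 5 + 8 + 10 + 11 + 13).

50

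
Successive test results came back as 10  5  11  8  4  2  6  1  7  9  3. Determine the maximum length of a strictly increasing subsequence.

4

Let dp[i] be the length of the longest such subsequence ending at index i:
i:      1  2  3  4  5  6  7  8  9 10 11
a[i]:  10  5 11  8  4  2  6  1  7  9  3
dp:     1  1  2  2  1  1  2  1  3  4  2
Maximum dp value is 4.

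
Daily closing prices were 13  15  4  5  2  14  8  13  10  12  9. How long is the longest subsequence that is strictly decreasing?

5

Let dp[i] be the longest strictly decreasing subsequence ending at i:
i:      1  2  3  4  5  6  7  8  9 10 11
a[i]:  13 15  4  5  2 14  8 13 10 12  9
dp:     1  1  2  2  3  2  3  3  4  4  5
Maximum is 5.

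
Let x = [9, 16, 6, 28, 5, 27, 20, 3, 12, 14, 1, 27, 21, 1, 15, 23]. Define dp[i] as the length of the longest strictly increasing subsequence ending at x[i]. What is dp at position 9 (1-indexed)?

2

dp[i] = 1 + max{dp[j] : j<i, x[j]<x[i]} (or 1 if no such j):
i:      1  2  3  4  5  6  7  8  9 10 11 12 13 14 15 16
x[i]:   9 16  6 28  5 27 20  3 12 14  1 27 21  1 15 23
dp:     1  2  1  3  1  3  3  1  2  3  1  4  4  1  4  5
At index 9 the value is 2.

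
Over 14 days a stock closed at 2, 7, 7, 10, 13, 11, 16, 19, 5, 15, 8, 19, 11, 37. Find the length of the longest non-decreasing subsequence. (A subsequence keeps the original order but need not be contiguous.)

Track the smallest tail for each achievable length (allowing ties):
2 → extends → [2]
7 → extends → [2, 7]
7 → extends → [2, 7, 7]
10 → extends → [2, 7, 7, 10]
13 → extends → [2, 7, 7, 10, 13]
11 → replaces 13 → [2, 7, 7, 10, 11]
16 → extends → [2, 7, 7, 10, 11, 16]
19 → extends → [2, 7, 7, 10, 11, 16, 19]
5 → replaces 7 → [2, 5, 7, 10, 11, 16, 19]
15 → replaces 16 → [2, 5, 7, 10, 11, 15, 19]
8 → replaces 10 → [2, 5, 7, 8, 11, 15, 19]
19 → extends → [2, 5, 7, 8, 11, 15, 19, 19]
11 → replaces 15 → [2, 5, 7, 8, 11, 11, 19, 19]
37 → extends → [2, 5, 7, 8, 11, 11, 19, 19, 37]
Nine tails, so the longest non-decreasing subsequence has length 9 (e.g. 2, 7, 7, 10, 13, 16, 19, 19, 37).

9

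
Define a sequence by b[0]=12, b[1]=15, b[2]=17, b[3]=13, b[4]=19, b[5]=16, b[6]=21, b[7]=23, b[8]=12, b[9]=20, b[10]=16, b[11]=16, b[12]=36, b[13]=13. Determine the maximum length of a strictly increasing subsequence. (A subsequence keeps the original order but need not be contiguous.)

7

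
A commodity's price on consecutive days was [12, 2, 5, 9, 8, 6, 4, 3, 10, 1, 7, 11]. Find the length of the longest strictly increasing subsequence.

5

Track the smallest tail for each achievable length (strict):
12 → extends → [12]
2 → replaces 12 → [2]
5 → extends → [2, 5]
9 → extends → [2, 5, 9]
8 → replaces 9 → [2, 5, 8]
6 → replaces 8 → [2, 5, 6]
4 → replaces 5 → [2, 4, 6]
3 → replaces 4 → [2, 3, 6]
10 → extends → [2, 3, 6, 10]
1 → replaces 2 → [1, 3, 6, 10]
7 → replaces 10 → [1, 3, 6, 7]
11 → extends → [1, 3, 6, 7, 11]
Five tails, so the longest strictly increasing subsequence has length 5 (e.g. 2, 5, 9, 10, 11).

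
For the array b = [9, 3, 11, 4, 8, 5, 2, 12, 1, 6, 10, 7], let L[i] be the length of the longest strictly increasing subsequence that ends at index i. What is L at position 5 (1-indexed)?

3

dp[i] = 1 + max{dp[j] : j<i, b[j]<b[i]} (or 1 if no such j):
i:      1  2  3  4  5  6  7  8  9 10 11 12
b[i]:   9  3 11  4  8  5  2 12  1  6 10  7
dp:     1  1  2  2  3  3  1  4  1  4  5  5
At index 5 the value is 3.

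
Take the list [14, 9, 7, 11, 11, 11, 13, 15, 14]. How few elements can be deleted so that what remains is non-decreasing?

Fewest deletions = n − (longest non-decreasing subsequence).
i:      1  2  3  4  5  6  7  8  9
a[i]:  14  9  7 11 11 11 13 15 14
dp:     1  1  1  2  3  4  5  6  6
max dp = 6, so deletions = 9 − 6 = 3.

3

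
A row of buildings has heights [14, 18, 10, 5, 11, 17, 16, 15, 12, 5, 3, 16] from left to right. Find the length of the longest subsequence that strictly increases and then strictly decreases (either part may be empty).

inc[i] = longest strictly increasing subsequence ending at i; dec[i] = longest strictly decreasing subsequence starting at i:
i:      1  2  3  4  5  6  7  8  9 10 11 12
a[i]:  14 18 10  5 11 17 16 15 12  5  3 16
inc:    1  2  1  1  2  3  3  3  3  1  1  4
dec:    4  7  3  2  3  6  5  4  3  2  1  1
Best peak at i=2 (value 18): inc=2, dec=7, length 2+7−1 = 8.

8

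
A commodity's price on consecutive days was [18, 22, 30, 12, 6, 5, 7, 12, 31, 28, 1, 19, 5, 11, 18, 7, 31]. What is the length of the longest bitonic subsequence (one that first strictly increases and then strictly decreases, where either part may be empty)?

inc[i] = longest strictly increasing subsequence ending at i; dec[i] = longest strictly decreasing subsequence starting at i:
i:      1  2  3  4  5  6  7  8  9 10 11 12 13 14 15 16 17
a[i]:  18 22 30 12  6  5  7 12 31 28  1 19  5 11 18  7 31
inc:    1  2  3  1  1  1  2  3  4  4  1  4  2  3  4  3  5
dec:    5  5  5  4  3  2  2  3  5  4  1  3  1  2  2  1  1
Best peak at i=9 (value 31): inc=4, dec=5, length 4+5−1 = 8.

8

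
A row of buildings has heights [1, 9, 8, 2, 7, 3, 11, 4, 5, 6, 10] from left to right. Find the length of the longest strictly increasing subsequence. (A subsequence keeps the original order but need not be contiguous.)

7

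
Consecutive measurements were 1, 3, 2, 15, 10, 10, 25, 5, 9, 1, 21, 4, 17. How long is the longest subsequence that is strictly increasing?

5

Track the smallest tail for each achievable length (strict):
1 → extends → [1]
3 → extends → [1, 3]
2 → replaces 3 → [1, 2]
15 → extends → [1, 2, 15]
10 → replaces 15 → [1, 2, 10]
10 → already a tail → [1, 2, 10]
25 → extends → [1, 2, 10, 25]
5 → replaces 10 → [1, 2, 5, 25]
9 → replaces 25 → [1, 2, 5, 9]
1 → already a tail → [1, 2, 5, 9]
21 → extends → [1, 2, 5, 9, 21]
4 → replaces 5 → [1, 2, 4, 9, 21]
17 → replaces 21 → [1, 2, 4, 9, 17]
Five tails, so the longest strictly increasing subsequence has length 5 (e.g. 1, 3, 5, 9, 21).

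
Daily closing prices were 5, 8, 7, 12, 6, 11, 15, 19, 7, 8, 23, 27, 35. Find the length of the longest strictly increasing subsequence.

Let dp[i] be the length of the longest such subsequence ending at index i:
i:      1  2  3  4  5  6  7  8  9 10 11 12 13
a[i]:   5  8  7 12  6 11 15 19  7  8 23 27 35
dp:     1  2  2  3  2  3  4  5  3  4  6  7  8
Maximum dp value is 8.

8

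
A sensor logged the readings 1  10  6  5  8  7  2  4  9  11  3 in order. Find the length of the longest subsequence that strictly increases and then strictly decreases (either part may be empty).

inc[i] = longest strictly increasing subsequence ending at i; dec[i] = longest strictly decreasing subsequence starting at i:
i:      1  2  3  4  5  6  7  8  9 10 11
a[i]:   1 10  6  5  8  7  2  4  9 11  3
inc:    1  2  2  2  3  3  2  3  4  5  3
dec:    1  5  4  3  4  3  1  2  2  2  1
Best peak at i=2 (value 10): inc=2, dec=5, length 2+5−1 = 6.

6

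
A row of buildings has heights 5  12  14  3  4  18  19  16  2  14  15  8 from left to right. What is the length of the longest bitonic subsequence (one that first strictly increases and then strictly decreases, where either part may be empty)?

inc[i] = longest strictly increasing subsequence ending at i; dec[i] = longest strictly decreasing subsequence starting at i:
i:      1  2  3  4  5  6  7  8  9 10 11 12
a[i]:   5 12 14  3  4 18 19 16  2 14 15  8
inc:    1  2  3  1  2  4  5  4  1  3  4  3
dec:    3  3  3  2  2  4  4  3  1  2  2  1
Best peak at i=7 (value 19): inc=5, dec=4, length 5+4−1 = 8.

8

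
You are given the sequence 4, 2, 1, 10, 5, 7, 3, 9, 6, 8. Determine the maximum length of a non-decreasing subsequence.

Let dp[i] be the length of the longest such subsequence ending at index i:
i:      1  2  3  4  5  6  7  8  9 10
a[i]:   4  2  1 10  5  7  3  9  6  8
dp:     1  1  1  2  2  3  2  4  3  4
Maximum dp value is 4.

4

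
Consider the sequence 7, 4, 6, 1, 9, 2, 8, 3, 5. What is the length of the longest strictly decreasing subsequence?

Let dp[i] be the longest strictly decreasing subsequence ending at i:
i:     1 2 3 4 5 6 7 8 9
a[i]:  7 4 6 1 9 2 8 3 5
dp:    1 2 2 3 1 3 2 3 3
Maximum is 3.

3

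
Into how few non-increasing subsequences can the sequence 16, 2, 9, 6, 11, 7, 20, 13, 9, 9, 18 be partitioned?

5

Place each on the leftmost legal pile:
16 → new pile 1 (tops now [16])
2 → pile 1 (tops now [2])
9 → new pile 2 (tops now [2, 9])
6 → pile 2 (tops now [2, 6])
11 → new pile 3 (tops now [2, 6, 11])
7 → pile 3 (tops now [2, 6, 7])
20 → new pile 4 (tops now [2, 6, 7, 20])
13 → pile 4 (tops now [2, 6, 7, 13])
9 → pile 4 (tops now [2, 6, 7, 9])
9 → pile 4 (tops now [2, 6, 7, 9])
18 → new pile 5 (tops now [2, 6, 7, 9, 18])
Five piles.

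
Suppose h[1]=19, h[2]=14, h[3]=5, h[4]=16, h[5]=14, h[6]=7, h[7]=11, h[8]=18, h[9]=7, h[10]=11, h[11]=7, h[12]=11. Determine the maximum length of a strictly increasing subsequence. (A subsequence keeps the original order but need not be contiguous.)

4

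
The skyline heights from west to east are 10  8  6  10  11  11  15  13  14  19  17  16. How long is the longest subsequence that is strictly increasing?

Let dp[i] be the length of the longest such subsequence ending at index i:
i:      1  2  3  4  5  6  7  8  9 10 11 12
a[i]:  10  8  6 10 11 11 15 13 14 19 17 16
dp:     1  1  1  2  3  3  4  4  5  6  6  6
Maximum dp value is 6.

6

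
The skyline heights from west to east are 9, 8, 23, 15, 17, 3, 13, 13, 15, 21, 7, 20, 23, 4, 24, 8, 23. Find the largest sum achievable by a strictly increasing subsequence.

109

Let S[i] be the best sum of a strictly increasing subsequence ending at i:
i:       1   2   3   4   5   6   7   8   9  10  11  12  13  14  15  16  17
a[i]:    9   8  23  15  17   3  13  13  15  21   7  20  23   4  24   8  23
S:       9   8  32  24  41   3  22  22  37  62  10  61  85   7 109  18  85
Maximum is 109 (e.g. 9 + 15 + 17 + 21 + 23 + 24).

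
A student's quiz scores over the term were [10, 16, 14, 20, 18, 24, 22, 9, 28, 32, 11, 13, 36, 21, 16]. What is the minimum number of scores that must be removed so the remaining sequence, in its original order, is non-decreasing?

8

Fewest deletions = n − (longest non-decreasing subsequence).
Patience tails:
10 → extends → [10]
16 → extends → [10, 16]
14 → replaces 16 → [10, 14]
20 → extends → [10, 14, 20]
18 → replaces 20 → [10, 14, 18]
24 → extends → [10, 14, 18, 24]
22 → replaces 24 → [10, 14, 18, 22]
9 → replaces 10 → [9, 14, 18, 22]
28 → extends → [9, 14, 18, 22, 28]
32 → extends → [9, 14, 18, 22, 28, 32]
11 → replaces 14 → [9, 11, 18, 22, 28, 32]
13 → replaces 18 → [9, 11, 13, 22, 28, 32]
36 → extends → [9, 11, 13, 22, 28, 32, 36]
21 → replaces 22 → [9, 11, 13, 21, 28, 32, 36]
16 → replaces 21 → [9, 11, 13, 16, 28, 32, 36]
Longest non-decreasing subsequence has length 7, so deletions = 15 − 7 = 8.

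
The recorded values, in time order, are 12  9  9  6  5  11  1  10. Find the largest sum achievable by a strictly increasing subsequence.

Let S[i] be the best sum of a strictly increasing subsequence ending at i:
i:      1  2  3  4  5  6  7  8
a[i]:  12  9  9  6  5 11  1 10
S:     12  9  9  6  5 20  1 19
Maximum is 20 (e.g. 9 + 11).

20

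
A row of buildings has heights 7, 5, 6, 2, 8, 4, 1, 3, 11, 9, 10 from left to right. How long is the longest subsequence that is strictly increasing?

5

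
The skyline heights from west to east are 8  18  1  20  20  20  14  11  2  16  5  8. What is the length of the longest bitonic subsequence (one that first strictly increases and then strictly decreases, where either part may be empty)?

inc[i] = longest strictly increasing subsequence ending at i; dec[i] = longest strictly decreasing subsequence starting at i:
i:      1  2  3  4  5  6  7  8  9 10 11 12
a[i]:   8 18  1 20 20 20 14 11  2 16  5  8
inc:    1  2  1  3  3  3  2  2  2  3  3  4
dec:    2  4  1  4  4  4  3  2  1  2  1  1
Best peak at i=4 (value 20): inc=3, dec=4, length 3+4−1 = 6.

6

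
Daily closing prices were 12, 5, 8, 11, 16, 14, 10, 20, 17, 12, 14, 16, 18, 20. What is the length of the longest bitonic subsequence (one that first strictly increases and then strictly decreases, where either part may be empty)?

inc[i] = longest strictly increasing subsequence ending at i; dec[i] = longest strictly decreasing subsequence starting at i:
i:      1  2  3  4  5  6  7  8  9 10 11 12 13 14
a[i]:  12  5  8 11 16 14 10 20 17 12 14 16 18 20
inc:    1  1  2  3  4  4  3  5  5  4  5  6  7  8
dec:    3  1  1  2  3  2  1  3  2  1  1  1  1  1
Best peak at i=14 (value 20): inc=8, dec=1, length 8+1−1 = 8.

8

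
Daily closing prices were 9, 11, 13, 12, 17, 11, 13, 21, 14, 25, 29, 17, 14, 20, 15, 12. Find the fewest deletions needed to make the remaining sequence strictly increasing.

9

Fewest deletions = n − (longest strictly increasing subsequence).
Patience tails:
9 → extends → [9]
11 → extends → [9, 11]
13 → extends → [9, 11, 13]
12 → replaces 13 → [9, 11, 12]
17 → extends → [9, 11, 12, 17]
11 → already a tail → [9, 11, 12, 17]
13 → replaces 17 → [9, 11, 12, 13]
21 → extends → [9, 11, 12, 13, 21]
14 → replaces 21 → [9, 11, 12, 13, 14]
25 → extends → [9, 11, 12, 13, 14, 25]
29 → extends → [9, 11, 12, 13, 14, 25, 29]
17 → replaces 25 → [9, 11, 12, 13, 14, 17, 29]
14 → already a tail → [9, 11, 12, 13, 14, 17, 29]
20 → replaces 29 → [9, 11, 12, 13, 14, 17, 20]
15 → replaces 17 → [9, 11, 12, 13, 14, 15, 20]
12 → already a tail → [9, 11, 12, 13, 14, 15, 20]
Longest strictly increasing subsequence has length 7, so deletions = 16 − 7 = 9.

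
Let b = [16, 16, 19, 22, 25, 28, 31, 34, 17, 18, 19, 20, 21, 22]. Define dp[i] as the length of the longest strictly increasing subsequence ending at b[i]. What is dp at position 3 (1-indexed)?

2

dp[i] = 1 + max{dp[j] : j<i, b[j]<b[i]} (or 1 if no such j):
i:      1  2  3  4  5  6  7  8  9 10 11 12 13 14
b[i]:  16 16 19 22 25 28 31 34 17 18 19 20 21 22
dp:     1  1  2  3  4  5  6  7  2  3  4  5  6  7
At index 3 the value is 2.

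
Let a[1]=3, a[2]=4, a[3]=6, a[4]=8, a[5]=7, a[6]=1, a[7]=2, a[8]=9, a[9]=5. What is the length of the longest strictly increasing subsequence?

5

Track the smallest tail for each achievable length (strict):
3 → extends → [3]
4 → extends → [3, 4]
6 → extends → [3, 4, 6]
8 → extends → [3, 4, 6, 8]
7 → replaces 8 → [3, 4, 6, 7]
1 → replaces 3 → [1, 4, 6, 7]
2 → replaces 4 → [1, 2, 6, 7]
9 → extends → [1, 2, 6, 7, 9]
5 → replaces 6 → [1, 2, 5, 7, 9]
Five tails, so the longest strictly increasing subsequence has length 5 (e.g. 3, 4, 6, 8, 9).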